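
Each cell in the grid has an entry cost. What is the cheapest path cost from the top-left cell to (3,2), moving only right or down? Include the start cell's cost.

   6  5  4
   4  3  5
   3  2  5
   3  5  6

26

Take (0,0)→(1,0)→(1,1)→(2,1)→(2,2)→(3,2) for a total of 6 + 4 + 3 + 2 + 5 + 6 = 26.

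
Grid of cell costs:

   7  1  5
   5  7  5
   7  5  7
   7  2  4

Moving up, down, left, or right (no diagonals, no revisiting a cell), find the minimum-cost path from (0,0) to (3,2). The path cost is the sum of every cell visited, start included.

26

Cheapest: (0,0) -> (0,1) -> (1,1) -> (2,1) -> (3,1) -> (3,2)
  7 + 1 + 7 + 5 + 2 + 4 = 26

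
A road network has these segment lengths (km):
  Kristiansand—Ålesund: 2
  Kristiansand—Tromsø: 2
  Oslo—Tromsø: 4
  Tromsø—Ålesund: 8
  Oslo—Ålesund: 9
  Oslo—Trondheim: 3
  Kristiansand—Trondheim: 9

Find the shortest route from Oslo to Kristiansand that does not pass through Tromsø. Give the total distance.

Paths from Oslo to Kristiansand avoiding Tromsø:
Oslo - Trondheim - Kristiansand: 3 + 9 = 12
Oslo - Ålesund - Kristiansand: 9 + 2 = 11
Shortest: 11 km.

11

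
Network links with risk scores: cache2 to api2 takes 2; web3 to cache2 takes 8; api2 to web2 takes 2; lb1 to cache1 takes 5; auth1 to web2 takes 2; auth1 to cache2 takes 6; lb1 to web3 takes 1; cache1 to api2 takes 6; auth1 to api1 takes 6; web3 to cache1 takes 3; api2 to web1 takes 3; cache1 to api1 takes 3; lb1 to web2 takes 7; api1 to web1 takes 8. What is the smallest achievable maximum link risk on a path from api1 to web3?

3

Checking several routes:
api1 -> auth1 -> cache2 -> api2 -> cache1 -> lb1 -> web3: max(6, 6, 2, 6, 5, 1) = 6
api1 -> cache1 -> web3: max(3, 3) = 3
api1 -> auth1 -> web2 -> api2 -> cache1 -> lb1 -> web3: max(6, 2, 2, 6, 5, 1) = 6
api1 -> auth1 -> cache2 -> api2 -> cache1 -> web3: max(6, 6, 2, 6, 3) = 6
api1 -> auth1 -> web2 -> api2 -> cache1 -> web3: max(6, 2, 2, 6, 3) = 6
api1 -> cache1 -> lb1 -> web3: max(3, 5, 1) = 5
Best route has worst link 3.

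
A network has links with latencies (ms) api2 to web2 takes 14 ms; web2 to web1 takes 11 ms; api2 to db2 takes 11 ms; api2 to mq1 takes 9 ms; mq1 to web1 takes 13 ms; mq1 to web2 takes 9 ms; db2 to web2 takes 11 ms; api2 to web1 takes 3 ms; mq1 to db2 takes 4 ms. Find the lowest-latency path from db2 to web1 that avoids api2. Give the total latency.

17

Candidate routes:
db2→mq1→web2→web1: 4 + 9 + 11 = 24
db2→mq1→web1: 4 + 13 = 17
db2→web2→web1: 11 + 11 = 22
db2→web2→mq1→web1: 11 + 9 + 13 = 33
The minimum is 17 ms.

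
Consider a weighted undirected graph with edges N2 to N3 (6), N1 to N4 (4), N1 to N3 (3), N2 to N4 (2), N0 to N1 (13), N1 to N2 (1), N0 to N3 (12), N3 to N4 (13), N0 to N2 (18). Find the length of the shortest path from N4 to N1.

3

Checking several routes:
N4→N2→N1: 2 + 1 = 3
N4→N2→N3→N1: 2 + 6 + 3 = 11
N4→N1: 4
The minimum is 3.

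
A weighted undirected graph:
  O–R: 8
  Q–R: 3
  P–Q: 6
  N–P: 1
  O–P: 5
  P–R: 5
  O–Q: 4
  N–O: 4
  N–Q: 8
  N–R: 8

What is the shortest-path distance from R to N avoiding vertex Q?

Paths from R to N avoiding Q:
R - P - N: 5 + 1 = 6
R - N: 8
R - O - P - N: 8 + 5 + 1 = 14
R - O - N: 8 + 4 = 12
R - P - O - N: 5 + 5 + 4 = 14
Shortest: 6.

6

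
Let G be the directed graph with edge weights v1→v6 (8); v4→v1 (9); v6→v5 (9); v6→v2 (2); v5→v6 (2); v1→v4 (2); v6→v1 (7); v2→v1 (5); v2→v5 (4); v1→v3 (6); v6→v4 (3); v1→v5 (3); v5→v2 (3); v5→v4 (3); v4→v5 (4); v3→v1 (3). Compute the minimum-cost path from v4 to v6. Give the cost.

6

Routes from v4 to v6:
v4→v5→v6: 4 + 2 = 6
v4→v5→v2→v1→v6: 4 + 3 + 5 + 8 = 20
v4→v1→v6: 9 + 8 = 17
v4→v1→v5→v6: 9 + 3 + 2 = 14
Best route has total 6.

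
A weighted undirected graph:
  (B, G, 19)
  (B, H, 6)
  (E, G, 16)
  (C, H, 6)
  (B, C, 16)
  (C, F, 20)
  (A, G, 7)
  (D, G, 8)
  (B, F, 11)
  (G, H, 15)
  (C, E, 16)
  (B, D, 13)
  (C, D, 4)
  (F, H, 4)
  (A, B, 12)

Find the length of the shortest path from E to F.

Comparing a few candidate routes:
E -> C -> F: 16 + 20 = 36
E -> G -> H -> F: 16 + 15 + 4 = 35
E -> C -> H -> F: 16 + 6 + 4 = 26
Shortest: 26.

26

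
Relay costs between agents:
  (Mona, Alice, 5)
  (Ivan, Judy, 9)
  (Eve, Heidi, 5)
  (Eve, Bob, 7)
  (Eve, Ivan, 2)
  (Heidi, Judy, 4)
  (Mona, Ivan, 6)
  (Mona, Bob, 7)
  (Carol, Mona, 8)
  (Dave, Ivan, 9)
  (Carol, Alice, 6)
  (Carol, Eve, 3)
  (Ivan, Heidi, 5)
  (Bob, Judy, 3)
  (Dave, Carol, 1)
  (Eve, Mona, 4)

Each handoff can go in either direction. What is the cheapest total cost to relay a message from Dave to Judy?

Some routes from Dave to Judy:
Dave -> Carol -> Eve -> Ivan -> Heidi -> Judy: 1 + 3 + 2 + 5 + 4 = 15
Dave -> Carol -> Eve -> Ivan -> Judy: 1 + 3 + 2 + 9 = 15
Dave -> Carol -> Eve -> Heidi -> Judy: 1 + 3 + 5 + 4 = 13
Dave -> Ivan -> Judy: 9 + 9 = 18
Dave -> Ivan -> Heidi -> Judy: 9 + 5 + 4 = 18
Dave -> Carol -> Eve -> Bob -> Judy: 1 + 3 + 7 + 3 = 14
Best route has total 13.

13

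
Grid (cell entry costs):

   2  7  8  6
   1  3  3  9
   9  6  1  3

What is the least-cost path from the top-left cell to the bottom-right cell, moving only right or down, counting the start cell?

Path (0,0) -> (1,0) -> (1,1) -> (1,2) -> (2,2) -> (2,3): 2 + 1 + 3 + 3 + 1 + 3 = 13.
For comparison, the top-then-right route costs 35.

13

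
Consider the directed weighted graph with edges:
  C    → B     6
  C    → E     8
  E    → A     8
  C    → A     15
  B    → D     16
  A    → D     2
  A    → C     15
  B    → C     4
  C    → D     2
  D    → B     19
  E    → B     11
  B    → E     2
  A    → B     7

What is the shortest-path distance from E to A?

8

Routes from E to A:
E-A: 8
E-B-C-A: 11 + 4 + 15 = 30
The minimum is 8.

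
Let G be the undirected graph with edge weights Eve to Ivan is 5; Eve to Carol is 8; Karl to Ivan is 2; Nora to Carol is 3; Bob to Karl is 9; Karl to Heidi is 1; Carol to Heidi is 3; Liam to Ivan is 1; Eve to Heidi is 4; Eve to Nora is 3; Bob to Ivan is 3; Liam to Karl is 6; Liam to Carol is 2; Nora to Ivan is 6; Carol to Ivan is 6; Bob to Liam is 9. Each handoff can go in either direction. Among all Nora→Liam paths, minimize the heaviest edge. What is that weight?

Comparing a few candidate routes:
Nora-Eve-Heidi-Karl-Ivan-Liam: max(3, 4, 1, 2, 1) = 4
Nora-Eve-Heidi-Carol-Liam: max(3, 4, 3, 2) = 4
Nora-Carol-Heidi-Eve-Ivan-Liam: max(3, 3, 4, 5, 1) = 5
Nora-Carol-Liam: max(3, 2) = 3
Nora-Carol-Heidi-Karl-Ivan-Liam: max(3, 3, 1, 2, 1) = 3
Best route has worst link 3.

3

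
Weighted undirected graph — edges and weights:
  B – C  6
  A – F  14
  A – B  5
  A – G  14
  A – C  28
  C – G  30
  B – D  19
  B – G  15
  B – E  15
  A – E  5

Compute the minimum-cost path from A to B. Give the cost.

Comparing a few candidate routes:
A-G-B: 14 + 15 = 29
A-C-B: 28 + 6 = 34
A-B: 5
A-E-B: 5 + 15 = 20
Shortest: 5.

5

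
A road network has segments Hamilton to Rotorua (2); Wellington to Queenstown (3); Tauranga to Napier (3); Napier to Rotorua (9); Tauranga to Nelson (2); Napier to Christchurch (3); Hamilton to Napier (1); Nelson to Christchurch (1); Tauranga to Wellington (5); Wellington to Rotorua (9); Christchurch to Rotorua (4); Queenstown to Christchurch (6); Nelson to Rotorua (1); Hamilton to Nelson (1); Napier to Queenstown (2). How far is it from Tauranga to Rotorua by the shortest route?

Some routes from Tauranga to Rotorua:
Tauranga→Napier→Hamilton→Rotorua: 3 + 1 + 2 = 6
Tauranga→Nelson→Rotorua: 2 + 1 = 3
Tauranga→Nelson→Hamilton→Rotorua: 2 + 1 + 2 = 5
Tauranga→Napier→Hamilton→Nelson→Rotorua: 3 + 1 + 1 + 1 = 6
Tauranga→Napier→Christchurch→Nelson→Rotorua: 3 + 3 + 1 + 1 = 8
Tauranga→Nelson→Christchurch→Rotorua: 2 + 1 + 4 = 7
The minimum is 3 km.

3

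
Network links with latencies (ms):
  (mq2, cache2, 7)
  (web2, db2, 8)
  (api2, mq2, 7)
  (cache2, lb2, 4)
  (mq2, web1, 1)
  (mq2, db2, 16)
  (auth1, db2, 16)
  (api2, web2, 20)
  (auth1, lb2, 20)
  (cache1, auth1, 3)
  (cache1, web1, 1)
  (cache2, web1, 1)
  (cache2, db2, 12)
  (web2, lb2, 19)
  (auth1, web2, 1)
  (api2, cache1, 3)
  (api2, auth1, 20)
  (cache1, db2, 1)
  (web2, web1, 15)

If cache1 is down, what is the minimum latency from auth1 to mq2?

17

A few of the auth1→mq2 routes:
auth1 -> web2 -> db2 -> mq2: 1 + 8 + 16 = 25
auth1 -> lb2 -> cache2 -> web1 -> mq2: 20 + 4 + 1 + 1 = 26
auth1 -> web2 -> db2 -> cache2 -> web1 -> mq2: 1 + 8 + 12 + 1 + 1 = 23
auth1 -> web2 -> web1 -> mq2: 1 + 15 + 1 = 17
auth1 -> web2 -> lb2 -> cache2 -> web1 -> mq2: 1 + 19 + 4 + 1 + 1 = 26
auth1 -> web2 -> web1 -> cache2 -> mq2: 1 + 15 + 1 + 7 = 24
The minimum is 17 ms.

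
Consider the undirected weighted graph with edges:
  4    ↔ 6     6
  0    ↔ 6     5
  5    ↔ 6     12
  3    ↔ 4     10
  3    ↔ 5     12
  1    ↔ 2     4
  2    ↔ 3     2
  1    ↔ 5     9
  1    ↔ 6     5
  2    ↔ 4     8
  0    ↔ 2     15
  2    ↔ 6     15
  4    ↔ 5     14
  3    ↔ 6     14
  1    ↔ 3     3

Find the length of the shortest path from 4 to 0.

Checking several routes:
4 → 2 → 3 → 1 → 6 → 0: 8 + 2 + 3 + 5 + 5 = 23
4 → 2 → 1 → 6 → 0: 8 + 4 + 5 + 5 = 22
4 → 2 → 0: 8 + 15 = 23
4 → 3 → 1 → 6 → 0: 10 + 3 + 5 + 5 = 23
4 → 6 → 0: 6 + 5 = 11
Shortest: 11.

11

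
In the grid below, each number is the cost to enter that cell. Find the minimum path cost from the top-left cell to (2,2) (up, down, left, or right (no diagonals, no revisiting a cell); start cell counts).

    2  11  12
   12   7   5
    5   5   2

Take [0,0] [1,0] [2,0] [2,1] [2,2] for a total of 2 + 12 + 5 + 5 + 2 = 26.

26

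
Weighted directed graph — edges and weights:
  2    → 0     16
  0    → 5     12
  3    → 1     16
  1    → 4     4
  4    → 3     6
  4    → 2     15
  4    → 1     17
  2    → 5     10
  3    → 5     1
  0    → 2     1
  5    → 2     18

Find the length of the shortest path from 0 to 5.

11

Routes from 0 to 5:
0 - 2 - 5: 1 + 10 = 11
0 - 5: 12
The minimum is 11.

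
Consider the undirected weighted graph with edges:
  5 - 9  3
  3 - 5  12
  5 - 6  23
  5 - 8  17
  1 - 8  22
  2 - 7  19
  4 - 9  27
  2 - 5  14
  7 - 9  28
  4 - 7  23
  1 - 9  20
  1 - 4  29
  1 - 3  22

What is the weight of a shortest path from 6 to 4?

53

A few of the 6→4 routes:
6 -> 5 -> 2 -> 7 -> 4: 23 + 14 + 19 + 23 = 79
6 -> 5 -> 8 -> 1 -> 4: 23 + 17 + 22 + 29 = 91
6 -> 5 -> 3 -> 1 -> 4: 23 + 12 + 22 + 29 = 86
6 -> 5 -> 9 -> 1 -> 4: 23 + 3 + 20 + 29 = 75
6 -> 5 -> 9 -> 7 -> 4: 23 + 3 + 28 + 23 = 77
6 -> 5 -> 9 -> 4: 23 + 3 + 27 = 53
Shortest: 53.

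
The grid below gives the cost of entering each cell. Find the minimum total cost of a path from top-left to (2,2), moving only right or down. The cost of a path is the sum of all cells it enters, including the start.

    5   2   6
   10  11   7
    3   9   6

26

Cheapest: r0c0 → r0c1 → r0c2 → r1c2 → r2c2
  5 + 2 + 6 + 7 + 6 = 26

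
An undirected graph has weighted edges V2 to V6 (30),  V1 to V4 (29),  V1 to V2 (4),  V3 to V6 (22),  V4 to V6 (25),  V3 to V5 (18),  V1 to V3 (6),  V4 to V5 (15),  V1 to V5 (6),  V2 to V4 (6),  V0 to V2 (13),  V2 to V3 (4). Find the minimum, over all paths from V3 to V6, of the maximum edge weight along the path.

Checking several routes:
V3-V1-V5-V4-V6: max(6, 6, 15, 25) = 25
V3-V5-V4-V6: max(18, 15, 25) = 25
V3-V6: max(22) = 22
V3-V5-V1-V2-V4-V6: max(18, 6, 4, 6, 25) = 25
V3-V1-V2-V4-V6: max(6, 4, 6, 25) = 25
The minimum achievable maximum is 22.

22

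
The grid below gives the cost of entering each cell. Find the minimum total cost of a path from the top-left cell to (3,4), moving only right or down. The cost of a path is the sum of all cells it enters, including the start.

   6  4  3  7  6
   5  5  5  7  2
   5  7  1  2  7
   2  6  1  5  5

Cheapest: [0,0] → [0,1] → [0,2] → [1,2] → [2,2] → [3,2] → [3,3] → [3,4]
  6 + 4 + 3 + 5 + 1 + 1 + 5 + 5 = 30
(Top row then right column would cost 40.)

30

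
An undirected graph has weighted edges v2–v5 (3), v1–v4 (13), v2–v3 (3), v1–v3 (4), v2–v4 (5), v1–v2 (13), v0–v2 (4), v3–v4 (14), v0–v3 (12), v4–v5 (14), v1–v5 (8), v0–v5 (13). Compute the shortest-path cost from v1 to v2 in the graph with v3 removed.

11

Comparing a few candidate routes:
v1 → v4 → v2: 13 + 5 = 18
v1 → v5 → v2: 8 + 3 = 11
v1 → v5 → v0 → v2: 8 + 13 + 4 = 25
v1 → v2: 13
Best route has total 11.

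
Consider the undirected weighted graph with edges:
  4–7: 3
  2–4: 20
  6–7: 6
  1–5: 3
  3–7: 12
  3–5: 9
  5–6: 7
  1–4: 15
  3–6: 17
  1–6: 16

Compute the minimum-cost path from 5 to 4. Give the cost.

A few of the 5→4 routes:
5-1-4: 3 + 15 = 18
5-3-7-4: 9 + 12 + 3 = 24
5-6-7-4: 7 + 6 + 3 = 16
Best route has total 16.

16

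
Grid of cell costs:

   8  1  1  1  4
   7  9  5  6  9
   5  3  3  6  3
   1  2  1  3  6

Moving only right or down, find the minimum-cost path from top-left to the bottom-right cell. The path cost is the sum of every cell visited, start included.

28

Take [0,0] -> [0,1] -> [0,2] -> [1,2] -> [2,2] -> [3,2] -> [3,3] -> [3,4] for a total of 8 + 1 + 1 + 5 + 3 + 1 + 3 + 6 = 28.
(Top row then right column would cost 33.)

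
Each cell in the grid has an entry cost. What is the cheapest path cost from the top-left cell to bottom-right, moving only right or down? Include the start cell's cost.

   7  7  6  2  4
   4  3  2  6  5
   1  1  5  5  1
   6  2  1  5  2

Path r0c0 → r1c0 → r2c0 → r2c1 → r3c1 → r3c2 → r3c3 → r3c4: 7 + 4 + 1 + 1 + 2 + 1 + 5 + 2 = 23.

23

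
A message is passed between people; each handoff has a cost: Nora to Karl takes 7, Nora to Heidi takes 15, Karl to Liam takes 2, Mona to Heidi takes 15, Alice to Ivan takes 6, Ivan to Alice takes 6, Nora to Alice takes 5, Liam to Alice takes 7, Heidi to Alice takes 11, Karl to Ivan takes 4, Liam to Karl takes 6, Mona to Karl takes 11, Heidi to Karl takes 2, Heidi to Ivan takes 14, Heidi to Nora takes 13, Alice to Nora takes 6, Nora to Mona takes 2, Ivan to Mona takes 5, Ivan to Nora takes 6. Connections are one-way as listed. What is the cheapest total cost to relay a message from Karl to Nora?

A few of the Karl→Nora routes:
Karl → Liam → Alice → Ivan → Nora: 2 + 7 + 6 + 6 = 21
Karl → Ivan → Alice → Nora: 4 + 6 + 6 = 16
Karl → Liam → Alice → Nora: 2 + 7 + 6 = 15
Karl → Ivan → Mona → Heidi → Nora: 4 + 5 + 15 + 13 = 37
Karl → Ivan → Mona → Heidi → Alice → Nora: 4 + 5 + 15 + 11 + 6 = 41
Karl → Ivan → Nora: 4 + 6 = 10
Shortest: 10.

10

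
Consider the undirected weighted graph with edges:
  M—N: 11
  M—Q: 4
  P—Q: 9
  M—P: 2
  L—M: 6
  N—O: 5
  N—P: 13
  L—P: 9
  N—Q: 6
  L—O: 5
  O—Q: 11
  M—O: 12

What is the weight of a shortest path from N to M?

Comparing a few candidate routes:
N -> Q -> P -> M: 6 + 9 + 2 = 17
N -> Q -> M: 6 + 4 = 10
N -> M: 11
N -> O -> L -> M: 5 + 5 + 6 = 16
N -> P -> M: 13 + 2 = 15
Best route has total 10.

10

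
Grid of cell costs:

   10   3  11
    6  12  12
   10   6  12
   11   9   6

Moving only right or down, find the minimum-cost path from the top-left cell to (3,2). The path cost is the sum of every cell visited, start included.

46

Cheapest: (0,0) -> (0,1) -> (1,1) -> (2,1) -> (3,1) -> (3,2)
  10 + 3 + 12 + 6 + 9 + 6 = 46
(Top row then right column would cost 54.)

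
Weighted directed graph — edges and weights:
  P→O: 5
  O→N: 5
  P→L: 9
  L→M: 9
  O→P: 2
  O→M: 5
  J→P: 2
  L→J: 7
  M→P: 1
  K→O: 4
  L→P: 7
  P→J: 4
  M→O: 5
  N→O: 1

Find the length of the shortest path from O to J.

6

Routes from O to J:
O-P-L-J: 2 + 9 + 7 = 18
O-M-P-L-J: 5 + 1 + 9 + 7 = 22
O-P-J: 2 + 4 = 6
O-M-P-J: 5 + 1 + 4 = 10
Best route has total 6.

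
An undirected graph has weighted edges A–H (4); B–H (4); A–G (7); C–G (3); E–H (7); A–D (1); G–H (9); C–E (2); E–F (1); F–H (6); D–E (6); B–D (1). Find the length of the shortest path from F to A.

8

Some routes from F to A:
F - H - A: 6 + 4 = 10
F - E - C - G - A: 1 + 2 + 3 + 7 = 13
F - E - D - A: 1 + 6 + 1 = 8
F - E - H - B - D - A: 1 + 7 + 4 + 1 + 1 = 14
F - E - H - A: 1 + 7 + 4 = 12
F - H - B - D - A: 6 + 4 + 1 + 1 = 12
Shortest: 8.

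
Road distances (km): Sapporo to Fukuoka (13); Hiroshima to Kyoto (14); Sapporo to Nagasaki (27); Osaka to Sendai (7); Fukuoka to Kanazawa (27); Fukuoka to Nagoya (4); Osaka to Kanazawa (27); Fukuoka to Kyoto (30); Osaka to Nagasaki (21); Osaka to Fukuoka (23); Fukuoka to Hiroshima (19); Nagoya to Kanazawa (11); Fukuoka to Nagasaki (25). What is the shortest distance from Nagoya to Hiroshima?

23

Comparing a few candidate routes:
Nagoya -> Fukuoka -> Kyoto -> Hiroshima: 4 + 30 + 14 = 48
Nagoya -> Kanazawa -> Fukuoka -> Hiroshima: 11 + 27 + 19 = 57
Nagoya -> Fukuoka -> Hiroshima: 4 + 19 = 23
Nagoya -> Kanazawa -> Osaka -> Fukuoka -> Hiroshima: 11 + 27 + 23 + 19 = 80
Best route has total 23 km.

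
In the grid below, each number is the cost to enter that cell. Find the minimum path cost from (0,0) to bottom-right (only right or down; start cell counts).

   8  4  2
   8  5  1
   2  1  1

16

Take [0,0] [0,1] [0,2] [1,2] [2,2] for a total of 8 + 4 + 2 + 1 + 1 = 16.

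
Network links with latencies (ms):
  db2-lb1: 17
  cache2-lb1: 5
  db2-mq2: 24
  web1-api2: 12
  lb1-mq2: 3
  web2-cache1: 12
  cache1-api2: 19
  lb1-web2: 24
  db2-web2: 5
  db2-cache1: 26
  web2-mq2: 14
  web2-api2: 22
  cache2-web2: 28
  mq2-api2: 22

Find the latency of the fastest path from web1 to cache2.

Comparing a few candidate routes:
web1 -> api2 -> mq2 -> lb1 -> cache2: 12 + 22 + 3 + 5 = 42
web1 -> api2 -> web2 -> cache2: 12 + 22 + 28 = 62
web1 -> api2 -> web2 -> db2 -> lb1 -> cache2: 12 + 22 + 5 + 17 + 5 = 61
web1 -> api2 -> web2 -> mq2 -> lb1 -> cache2: 12 + 22 + 14 + 3 + 5 = 56
Best route has total 42 ms.

42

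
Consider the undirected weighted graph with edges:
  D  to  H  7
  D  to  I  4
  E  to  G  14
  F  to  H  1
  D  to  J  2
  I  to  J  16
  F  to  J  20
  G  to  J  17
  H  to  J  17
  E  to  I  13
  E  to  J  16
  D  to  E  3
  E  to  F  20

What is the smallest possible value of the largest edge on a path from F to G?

Checking several routes:
F -> H -> D -> J -> I -> E -> G: max(1, 7, 2, 16, 13, 14) = 16
F -> H -> D -> I -> E -> G: max(1, 7, 4, 13, 14) = 14
F -> H -> D -> E -> G: max(1, 7, 3, 14) = 14
F -> H -> D -> I -> J -> E -> G: max(1, 7, 4, 16, 16, 14) = 16
The minimum achievable maximum is 14.

14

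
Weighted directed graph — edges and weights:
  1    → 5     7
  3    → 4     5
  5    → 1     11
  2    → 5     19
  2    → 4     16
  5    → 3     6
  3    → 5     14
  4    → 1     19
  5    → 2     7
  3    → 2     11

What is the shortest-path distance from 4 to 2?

33

Routes from 4 to 2:
4 → 1 → 5 → 3 → 2: 19 + 7 + 6 + 11 = 43
4 → 1 → 5 → 2: 19 + 7 + 7 = 33
The minimum is 33.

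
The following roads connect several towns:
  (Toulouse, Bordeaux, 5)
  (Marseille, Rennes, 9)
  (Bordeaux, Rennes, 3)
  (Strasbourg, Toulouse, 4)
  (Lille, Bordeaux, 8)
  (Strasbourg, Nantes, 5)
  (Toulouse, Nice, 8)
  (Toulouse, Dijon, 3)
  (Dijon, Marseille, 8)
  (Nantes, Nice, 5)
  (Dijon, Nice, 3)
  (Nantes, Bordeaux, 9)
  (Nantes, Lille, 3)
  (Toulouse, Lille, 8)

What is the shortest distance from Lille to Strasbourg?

Some routes from Lille to Strasbourg:
Lille → Bordeaux → Toulouse → Strasbourg: 8 + 5 + 4 = 17
Lille → Toulouse → Strasbourg: 8 + 4 = 12
Lille → Nantes → Strasbourg: 3 + 5 = 8
The minimum is 8.

8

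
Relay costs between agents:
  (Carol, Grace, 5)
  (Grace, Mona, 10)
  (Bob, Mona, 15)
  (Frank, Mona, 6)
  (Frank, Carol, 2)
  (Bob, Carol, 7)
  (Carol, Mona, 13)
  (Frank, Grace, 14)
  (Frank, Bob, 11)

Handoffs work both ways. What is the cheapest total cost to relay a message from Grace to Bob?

Comparing a few candidate routes:
Grace -> Carol -> Bob: 5 + 7 = 12
Grace -> Frank -> Carol -> Bob: 14 + 2 + 7 = 23
Grace -> Carol -> Frank -> Bob: 5 + 2 + 11 = 18
Best route has total 12.

12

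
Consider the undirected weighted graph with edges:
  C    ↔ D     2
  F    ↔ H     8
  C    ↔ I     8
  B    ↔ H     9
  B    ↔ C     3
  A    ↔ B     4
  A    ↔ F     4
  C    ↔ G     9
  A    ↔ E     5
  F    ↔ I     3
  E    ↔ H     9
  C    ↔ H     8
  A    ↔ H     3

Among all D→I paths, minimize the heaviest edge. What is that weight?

4

Comparing a few candidate routes:
D→C→B→A→F→I: max(2, 3, 4, 4, 3) = 4
D→C→I: max(2, 8) = 8
D→C→B→A→H→F→I: max(2, 3, 4, 3, 8, 3) = 8
D→C→H→A→F→I: max(2, 8, 3, 4, 3) = 8
Best route has worst link 4.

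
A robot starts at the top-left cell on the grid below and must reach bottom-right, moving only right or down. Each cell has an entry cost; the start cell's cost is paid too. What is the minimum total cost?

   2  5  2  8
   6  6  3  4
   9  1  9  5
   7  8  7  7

Path (0,0) → (0,1) → (0,2) → (1,2) → (1,3) → (2,3) → (3,3): 2 + 5 + 2 + 3 + 4 + 5 + 7 = 28.
(Top row then right column would cost 33.)

28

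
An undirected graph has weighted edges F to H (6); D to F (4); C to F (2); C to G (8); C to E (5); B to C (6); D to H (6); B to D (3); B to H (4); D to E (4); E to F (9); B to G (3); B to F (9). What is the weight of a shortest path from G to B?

3

A few of the G→B routes:
G - C - B: 8 + 6 = 14
G - C - F - D - B: 8 + 2 + 4 + 3 = 17
G - C - F - H - B: 8 + 2 + 6 + 4 = 20
G - C - F - B: 8 + 2 + 9 = 19
G - B: 3
The minimum is 3.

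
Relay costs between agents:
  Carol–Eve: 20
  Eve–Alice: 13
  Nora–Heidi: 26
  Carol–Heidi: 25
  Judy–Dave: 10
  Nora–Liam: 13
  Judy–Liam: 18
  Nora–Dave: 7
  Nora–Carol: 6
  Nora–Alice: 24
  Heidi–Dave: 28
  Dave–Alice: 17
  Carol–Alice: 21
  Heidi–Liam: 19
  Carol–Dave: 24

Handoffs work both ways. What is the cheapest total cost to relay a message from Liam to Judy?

Some routes from Liam to Judy:
Liam - Judy: 18
Liam - Nora - Carol - Dave - Judy: 13 + 6 + 24 + 10 = 53
Liam - Nora - Dave - Judy: 13 + 7 + 10 = 30
The minimum is 18.

18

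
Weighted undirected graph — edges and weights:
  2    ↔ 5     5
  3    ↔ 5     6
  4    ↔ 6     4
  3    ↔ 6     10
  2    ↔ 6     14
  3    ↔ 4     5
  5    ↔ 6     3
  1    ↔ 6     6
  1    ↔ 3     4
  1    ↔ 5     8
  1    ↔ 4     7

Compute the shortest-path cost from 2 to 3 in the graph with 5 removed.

Comparing a few candidate routes:
2-6-1-3: 14 + 6 + 4 = 24
2-6-4-3: 14 + 4 + 5 = 23
2-6-3: 14 + 10 = 24
The minimum is 23.

23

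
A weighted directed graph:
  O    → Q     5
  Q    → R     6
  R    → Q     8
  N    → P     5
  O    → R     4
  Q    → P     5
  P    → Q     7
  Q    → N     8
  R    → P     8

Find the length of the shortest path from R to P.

8

Routes from R to P:
R - P: 8
R - Q - N - P: 8 + 8 + 5 = 21
R - Q - P: 8 + 5 = 13
Best route has total 8.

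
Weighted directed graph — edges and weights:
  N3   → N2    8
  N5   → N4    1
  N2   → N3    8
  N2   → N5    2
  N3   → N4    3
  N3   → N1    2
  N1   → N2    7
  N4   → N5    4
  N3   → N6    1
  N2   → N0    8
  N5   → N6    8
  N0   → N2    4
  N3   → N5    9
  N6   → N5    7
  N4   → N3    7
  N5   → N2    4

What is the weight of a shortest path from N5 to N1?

10

Routes from N5 to N1:
N5 -> N2 -> N3 -> N1: 4 + 8 + 2 = 14
N5 -> N4 -> N3 -> N1: 1 + 7 + 2 = 10
Shortest: 10.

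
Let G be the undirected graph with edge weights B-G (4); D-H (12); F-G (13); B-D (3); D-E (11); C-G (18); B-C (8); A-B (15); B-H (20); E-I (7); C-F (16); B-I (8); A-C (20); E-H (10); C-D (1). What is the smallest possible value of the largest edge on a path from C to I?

8

Some routes from C to I:
C -> D -> H -> E -> I: max(1, 12, 10, 7) = 12
C -> B -> D -> H -> E -> I: max(8, 3, 12, 10, 7) = 12
C -> D -> B -> I: max(1, 3, 8) = 8
C -> B -> I: max(8, 8) = 8
C -> B -> D -> E -> I: max(8, 3, 11, 7) = 11
C -> D -> E -> I: max(1, 11, 7) = 11
Smallest bottleneck: 8.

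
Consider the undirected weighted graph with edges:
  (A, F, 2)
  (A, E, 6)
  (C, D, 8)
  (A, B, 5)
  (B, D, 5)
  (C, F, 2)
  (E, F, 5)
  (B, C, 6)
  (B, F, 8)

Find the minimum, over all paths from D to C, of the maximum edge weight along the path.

5

Comparing a few candidate routes:
D → C: max(8) = 8
D → B → C: max(5, 6) = 6
D → B → A → E → F → C: max(5, 5, 6, 5, 2) = 6
D → B → A → F → C: max(5, 5, 2, 2) = 5
Smallest bottleneck: 5.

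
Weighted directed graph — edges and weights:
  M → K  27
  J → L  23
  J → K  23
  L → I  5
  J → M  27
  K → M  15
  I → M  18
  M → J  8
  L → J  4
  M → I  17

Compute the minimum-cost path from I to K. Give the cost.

Routes from I to K:
I → M → K: 18 + 27 = 45
I → M → J → K: 18 + 8 + 23 = 49
Best route has total 45.

45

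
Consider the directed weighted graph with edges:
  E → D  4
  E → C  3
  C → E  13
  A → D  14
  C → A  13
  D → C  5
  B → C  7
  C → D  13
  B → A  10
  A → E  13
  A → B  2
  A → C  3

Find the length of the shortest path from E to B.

18

Candidate routes:
E → D → C → A → B: 4 + 5 + 13 + 2 = 24
E → C → A → B: 3 + 13 + 2 = 18
Best route has total 18.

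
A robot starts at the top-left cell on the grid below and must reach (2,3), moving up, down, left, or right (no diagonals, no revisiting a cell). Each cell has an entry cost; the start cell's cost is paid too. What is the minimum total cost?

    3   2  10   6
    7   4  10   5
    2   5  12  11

Cheapest: r0c0→r0c1→r1c1→r1c2→r1c3→r2c3
  3 + 2 + 4 + 10 + 5 + 11 = 35

35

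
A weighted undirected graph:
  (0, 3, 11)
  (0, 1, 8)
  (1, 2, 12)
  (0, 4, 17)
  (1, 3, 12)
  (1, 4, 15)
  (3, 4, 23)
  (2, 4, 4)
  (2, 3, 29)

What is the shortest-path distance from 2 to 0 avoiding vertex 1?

21

Candidate routes:
2-3-0: 29 + 11 = 40
2-4-0: 4 + 17 = 21
2-4-3-0: 4 + 23 + 11 = 38
2-3-4-0: 29 + 23 + 17 = 69
Best route has total 21.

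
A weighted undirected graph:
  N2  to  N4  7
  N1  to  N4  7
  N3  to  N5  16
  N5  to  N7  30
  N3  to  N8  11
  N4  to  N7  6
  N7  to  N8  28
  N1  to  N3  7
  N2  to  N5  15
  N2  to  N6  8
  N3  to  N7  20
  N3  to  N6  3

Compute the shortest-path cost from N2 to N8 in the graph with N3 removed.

41

Candidate routes:
N2 - N5 - N7 - N8: 15 + 30 + 28 = 73
N2 - N4 - N7 - N8: 7 + 6 + 28 = 41
The minimum is 41.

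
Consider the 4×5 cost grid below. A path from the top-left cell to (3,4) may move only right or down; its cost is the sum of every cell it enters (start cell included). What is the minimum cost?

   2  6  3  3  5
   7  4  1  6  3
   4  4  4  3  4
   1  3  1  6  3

26

One optimal route is (0,0) → (0,1) → (0,2) → (1,2) → (2,2) → (2,3) → (2,4) → (3,4).
Its cost is 2 + 6 + 3 + 1 + 4 + 3 + 4 + 3 = 26.
For comparison, the top-then-right route costs 29.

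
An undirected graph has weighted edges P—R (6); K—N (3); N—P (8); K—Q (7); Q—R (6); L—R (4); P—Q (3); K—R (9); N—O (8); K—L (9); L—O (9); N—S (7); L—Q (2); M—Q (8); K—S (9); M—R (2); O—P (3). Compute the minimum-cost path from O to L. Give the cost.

Checking several routes:
O-P-R-L: 3 + 6 + 4 = 13
O-L: 9
O-P-Q-L: 3 + 3 + 2 = 8
O-P-R-Q-L: 3 + 6 + 6 + 2 = 17
O-P-Q-R-L: 3 + 3 + 6 + 4 = 16
Shortest: 8.

8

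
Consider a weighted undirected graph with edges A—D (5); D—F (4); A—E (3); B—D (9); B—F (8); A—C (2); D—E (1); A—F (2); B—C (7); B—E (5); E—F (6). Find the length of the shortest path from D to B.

Some routes from D to B:
D → A → E → B: 5 + 3 + 5 = 13
D → E → B: 1 + 5 = 6
D → B: 9
D → E → A → C → B: 1 + 3 + 2 + 7 = 13
D → F → B: 4 + 8 = 12
D → E → A → F → B: 1 + 3 + 2 + 8 = 14
The minimum is 6.

6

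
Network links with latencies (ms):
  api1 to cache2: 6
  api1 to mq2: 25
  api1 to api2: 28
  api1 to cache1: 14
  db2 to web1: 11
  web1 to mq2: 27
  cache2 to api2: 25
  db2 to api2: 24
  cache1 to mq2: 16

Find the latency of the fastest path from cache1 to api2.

42

Candidate routes:
cache1-api1-mq2-web1-db2-api2: 14 + 25 + 27 + 11 + 24 = 101
cache1-api1-api2: 14 + 28 = 42
cache1-mq2-api1-api2: 16 + 25 + 28 = 69
cache1-mq2-web1-db2-api2: 16 + 27 + 11 + 24 = 78
cache1-mq2-api1-cache2-api2: 16 + 25 + 6 + 25 = 72
cache1-api1-cache2-api2: 14 + 6 + 25 = 45
Best route has total 42 ms.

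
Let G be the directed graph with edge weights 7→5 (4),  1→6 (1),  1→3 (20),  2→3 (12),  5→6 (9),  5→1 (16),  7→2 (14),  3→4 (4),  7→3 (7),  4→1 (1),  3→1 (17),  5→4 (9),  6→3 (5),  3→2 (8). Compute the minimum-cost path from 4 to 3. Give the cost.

Routes from 4 to 3:
4 → 1 → 6 → 3: 1 + 1 + 5 = 7
4 → 1 → 3: 1 + 20 = 21
Shortest: 7.

7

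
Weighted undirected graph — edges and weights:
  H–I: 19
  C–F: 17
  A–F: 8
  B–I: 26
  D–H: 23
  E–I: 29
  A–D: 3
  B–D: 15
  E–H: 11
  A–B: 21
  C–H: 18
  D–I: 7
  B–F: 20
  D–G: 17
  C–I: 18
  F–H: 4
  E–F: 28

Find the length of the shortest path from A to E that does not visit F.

37

A few of the A→E routes:
A-D-I-H-E: 3 + 7 + 19 + 11 = 40
A-D-I-E: 3 + 7 + 29 = 39
A-D-I-C-H-E: 3 + 7 + 18 + 18 + 11 = 57
A-D-H-E: 3 + 23 + 11 = 37
A-B-D-H-E: 21 + 15 + 23 + 11 = 70
Best route has total 37.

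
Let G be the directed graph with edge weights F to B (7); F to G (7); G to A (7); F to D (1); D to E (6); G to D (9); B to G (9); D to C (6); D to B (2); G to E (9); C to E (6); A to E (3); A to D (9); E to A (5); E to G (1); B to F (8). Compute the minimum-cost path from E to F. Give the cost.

20

Candidate routes:
E - G - A - D - B - F: 1 + 7 + 9 + 2 + 8 = 27
E - A - D - B - F: 5 + 9 + 2 + 8 = 24
E - G - D - B - F: 1 + 9 + 2 + 8 = 20
Shortest: 20.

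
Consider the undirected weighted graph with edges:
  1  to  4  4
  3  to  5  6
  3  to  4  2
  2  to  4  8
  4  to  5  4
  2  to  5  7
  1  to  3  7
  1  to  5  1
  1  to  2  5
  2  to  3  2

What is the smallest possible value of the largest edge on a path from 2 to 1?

Checking several routes:
2 -> 1: max(5) = 5
2 -> 3 -> 4 -> 5 -> 1: max(2, 2, 4, 1) = 4
2 -> 3 -> 4 -> 1: max(2, 2, 4) = 4
Smallest bottleneck: 4.

4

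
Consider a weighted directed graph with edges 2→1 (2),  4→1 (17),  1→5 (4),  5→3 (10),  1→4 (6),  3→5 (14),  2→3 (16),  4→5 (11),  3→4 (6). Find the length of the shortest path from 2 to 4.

Routes from 2 to 4:
2→3→4: 16 + 6 = 22
2→1→4: 2 + 6 = 8
2→1→5→3→4: 2 + 4 + 10 + 6 = 22
The minimum is 8.

8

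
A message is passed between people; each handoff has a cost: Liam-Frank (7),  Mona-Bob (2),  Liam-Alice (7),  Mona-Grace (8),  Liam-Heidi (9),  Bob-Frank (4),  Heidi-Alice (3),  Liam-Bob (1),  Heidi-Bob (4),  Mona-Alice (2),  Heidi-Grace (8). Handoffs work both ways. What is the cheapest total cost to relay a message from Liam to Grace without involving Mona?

Some routes from Liam to Grace avoiding Mona:
Liam→Heidi→Grace: 9 + 8 = 17
Liam→Bob→Heidi→Grace: 1 + 4 + 8 = 13
Liam→Alice→Heidi→Grace: 7 + 3 + 8 = 18
The minimum is 13.

13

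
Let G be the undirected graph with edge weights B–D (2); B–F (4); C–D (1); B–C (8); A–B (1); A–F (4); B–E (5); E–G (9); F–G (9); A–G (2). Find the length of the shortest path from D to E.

7

Checking several routes:
D-B-F-G-E: 2 + 4 + 9 + 9 = 24
D-B-F-A-G-E: 2 + 4 + 4 + 2 + 9 = 21
D-B-A-G-E: 2 + 1 + 2 + 9 = 14
D-C-B-E: 1 + 8 + 5 = 14
D-B-E: 2 + 5 = 7
D-C-B-A-G-E: 1 + 8 + 1 + 2 + 9 = 21
Shortest: 7.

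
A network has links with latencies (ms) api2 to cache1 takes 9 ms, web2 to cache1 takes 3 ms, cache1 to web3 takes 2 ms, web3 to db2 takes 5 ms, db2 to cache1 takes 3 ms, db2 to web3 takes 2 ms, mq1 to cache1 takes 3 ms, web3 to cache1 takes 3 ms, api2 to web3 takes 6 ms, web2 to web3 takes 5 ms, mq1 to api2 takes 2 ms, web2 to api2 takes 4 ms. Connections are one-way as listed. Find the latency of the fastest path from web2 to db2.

10

Routes from web2 to db2:
web2 → api2 → cache1 → web3 → db2: 4 + 9 + 2 + 5 = 20
web2 → cache1 → web3 → db2: 3 + 2 + 5 = 10
web2 → web3 → db2: 5 + 5 = 10
web2 → api2 → web3 → db2: 4 + 6 + 5 = 15
Best route has total 10 ms.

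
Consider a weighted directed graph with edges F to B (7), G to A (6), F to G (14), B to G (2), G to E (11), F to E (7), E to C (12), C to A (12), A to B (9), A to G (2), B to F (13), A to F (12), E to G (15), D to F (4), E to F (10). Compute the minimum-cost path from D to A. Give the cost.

Comparing a few candidate routes:
D→F→B→G→A: 4 + 7 + 2 + 6 = 19
D→F→E→G→A: 4 + 7 + 15 + 6 = 32
D→F→G→A: 4 + 14 + 6 = 24
D→F→E→C→A: 4 + 7 + 12 + 12 = 35
Shortest: 19.

19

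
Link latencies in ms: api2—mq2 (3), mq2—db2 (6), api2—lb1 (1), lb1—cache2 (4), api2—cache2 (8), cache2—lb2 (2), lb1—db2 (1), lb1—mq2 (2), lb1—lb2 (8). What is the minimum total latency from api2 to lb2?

7

Checking several routes:
api2 - lb1 - cache2 - lb2: 1 + 4 + 2 = 7
api2 - lb1 - lb2: 1 + 8 = 9
api2 - cache2 - lb2: 8 + 2 = 10
api2 - mq2 - lb1 - lb2: 3 + 2 + 8 = 13
api2 - mq2 - db2 - lb1 - cache2 - lb2: 3 + 6 + 1 + 4 + 2 = 16
api2 - mq2 - lb1 - cache2 - lb2: 3 + 2 + 4 + 2 = 11
Best route has total 7 ms.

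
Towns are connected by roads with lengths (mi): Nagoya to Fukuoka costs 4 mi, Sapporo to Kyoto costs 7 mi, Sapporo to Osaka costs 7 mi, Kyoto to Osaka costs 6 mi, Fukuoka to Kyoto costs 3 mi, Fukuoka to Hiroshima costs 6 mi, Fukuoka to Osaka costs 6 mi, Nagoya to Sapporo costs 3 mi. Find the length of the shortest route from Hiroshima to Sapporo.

13

A few of the Hiroshima→Sapporo routes:
Hiroshima-Fukuoka-Kyoto-Sapporo: 6 + 3 + 7 = 16
Hiroshima-Fukuoka-Osaka-Sapporo: 6 + 6 + 7 = 19
Hiroshima-Fukuoka-Nagoya-Sapporo: 6 + 4 + 3 = 13
Best route has total 13 mi.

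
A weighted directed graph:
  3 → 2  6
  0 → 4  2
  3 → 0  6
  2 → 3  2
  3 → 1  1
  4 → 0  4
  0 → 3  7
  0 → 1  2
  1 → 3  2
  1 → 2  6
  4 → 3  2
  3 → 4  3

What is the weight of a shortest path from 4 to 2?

8

Checking several routes:
4-3-0-1-2: 2 + 6 + 2 + 6 = 16
4-3-2: 2 + 6 = 8
4-0-1-2: 4 + 2 + 6 = 12
4-0-1-3-2: 4 + 2 + 2 + 6 = 14
4-3-1-2: 2 + 1 + 6 = 9
Shortest: 8.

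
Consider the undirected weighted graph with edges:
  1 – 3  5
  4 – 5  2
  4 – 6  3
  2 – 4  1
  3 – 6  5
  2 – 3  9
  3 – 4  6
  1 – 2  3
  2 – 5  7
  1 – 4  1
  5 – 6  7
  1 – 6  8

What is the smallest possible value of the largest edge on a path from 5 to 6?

3

Checking several routes:
5→4→1→3→6: max(2, 1, 5, 5) = 5
5→4→3→6: max(2, 6, 5) = 6
5→4→2→1→3→6: max(2, 1, 3, 5, 5) = 5
5→4→6: max(2, 3) = 3
The minimum achievable maximum is 3.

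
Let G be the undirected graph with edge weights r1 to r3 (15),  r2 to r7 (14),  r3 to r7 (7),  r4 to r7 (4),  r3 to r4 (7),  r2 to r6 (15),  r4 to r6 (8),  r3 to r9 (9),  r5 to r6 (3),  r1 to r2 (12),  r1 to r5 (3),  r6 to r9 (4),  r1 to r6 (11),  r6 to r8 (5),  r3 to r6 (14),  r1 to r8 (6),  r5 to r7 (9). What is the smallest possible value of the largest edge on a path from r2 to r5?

12

A few of the r2→r5 routes:
r2 → r1 → r8 → r6 → r5: max(12, 6, 5, 3) = 12
r2 → r1 → r8 → r6 → r9 → r3 → r4 → r7 → r5: max(12, 6, 5, 4, 9, 7, 4, 9) = 12
r2 → r1 → r8 → r6 → r9 → r3 → r7 → r5: max(12, 6, 5, 4, 9, 7, 9) = 12
Best route has worst link 12.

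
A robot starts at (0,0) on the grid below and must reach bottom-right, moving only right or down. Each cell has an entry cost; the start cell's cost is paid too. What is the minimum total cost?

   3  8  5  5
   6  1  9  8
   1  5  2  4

21

Best path: (0,0) -> (1,0) -> (1,1) -> (2,1) -> (2,2) -> (2,3)
Cost: 3 + 6 + 1 + 5 + 2 + 4 = 21
(Top row then right column would cost 33.)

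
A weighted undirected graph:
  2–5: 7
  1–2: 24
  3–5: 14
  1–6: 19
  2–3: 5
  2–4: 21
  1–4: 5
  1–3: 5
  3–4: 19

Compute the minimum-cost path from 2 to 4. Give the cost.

A few of the 2→4 routes:
2→1→4: 24 + 5 = 29
2→5→3→4: 7 + 14 + 19 = 40
2→3→4: 5 + 19 = 24
2→4: 21
2→3→1→4: 5 + 5 + 5 = 15
2→5→3→1→4: 7 + 14 + 5 + 5 = 31
The minimum is 15.

15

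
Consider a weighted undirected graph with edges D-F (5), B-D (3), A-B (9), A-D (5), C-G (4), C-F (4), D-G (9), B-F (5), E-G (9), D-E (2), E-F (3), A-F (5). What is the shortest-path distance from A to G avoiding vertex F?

Routes from A to G avoiding F:
A → B → D → G: 9 + 3 + 9 = 21
A → D → E → G: 5 + 2 + 9 = 16
A → B → D → E → G: 9 + 3 + 2 + 9 = 23
A → D → G: 5 + 9 = 14
The minimum is 14.

14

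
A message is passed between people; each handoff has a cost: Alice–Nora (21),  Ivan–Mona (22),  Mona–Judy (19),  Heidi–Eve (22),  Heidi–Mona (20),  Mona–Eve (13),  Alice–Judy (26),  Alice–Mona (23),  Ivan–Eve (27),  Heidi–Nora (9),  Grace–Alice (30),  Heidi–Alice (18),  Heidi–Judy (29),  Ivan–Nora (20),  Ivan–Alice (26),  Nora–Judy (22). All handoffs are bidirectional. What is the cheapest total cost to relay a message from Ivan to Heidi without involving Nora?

Some routes from Ivan to Heidi avoiding Nora:
Ivan - Mona - Heidi: 22 + 20 = 42
Ivan - Eve - Heidi: 27 + 22 = 49
Ivan - Alice - Heidi: 26 + 18 = 44
The minimum is 42.

42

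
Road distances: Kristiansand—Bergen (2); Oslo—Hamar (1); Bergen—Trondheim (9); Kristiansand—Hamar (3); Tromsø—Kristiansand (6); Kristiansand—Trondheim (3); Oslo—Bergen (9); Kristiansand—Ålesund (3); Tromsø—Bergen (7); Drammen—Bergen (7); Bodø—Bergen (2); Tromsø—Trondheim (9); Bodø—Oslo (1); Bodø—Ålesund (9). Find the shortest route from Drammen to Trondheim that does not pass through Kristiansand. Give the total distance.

16

Paths from Drammen to Trondheim avoiding Kristiansand:
Drammen-Bergen-Trondheim: 7 + 9 = 16
Drammen-Bergen-Tromsø-Trondheim: 7 + 7 + 9 = 23
The minimum is 16.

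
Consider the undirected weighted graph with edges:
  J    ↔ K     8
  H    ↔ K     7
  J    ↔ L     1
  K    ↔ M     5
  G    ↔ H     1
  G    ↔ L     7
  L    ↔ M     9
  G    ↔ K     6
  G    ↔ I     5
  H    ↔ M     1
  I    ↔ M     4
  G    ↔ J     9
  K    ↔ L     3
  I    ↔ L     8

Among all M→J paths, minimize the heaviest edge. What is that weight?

Comparing a few candidate routes:
M - H - G - K - L - J: max(1, 1, 6, 3, 1) = 6
M - H - K - G - L - J: max(1, 7, 6, 7, 1) = 7
M - H - K - L - J: max(1, 7, 3, 1) = 7
M - I - G - K - L - J: max(4, 5, 6, 3, 1) = 6
M - K - L - J: max(5, 3, 1) = 5
M - H - G - L - J: max(1, 1, 7, 1) = 7
Best route has worst link 5.

5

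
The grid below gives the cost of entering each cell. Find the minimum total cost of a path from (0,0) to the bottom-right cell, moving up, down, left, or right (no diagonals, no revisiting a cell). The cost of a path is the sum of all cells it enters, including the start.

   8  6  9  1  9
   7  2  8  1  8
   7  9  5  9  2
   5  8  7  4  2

Best path: [0,0] → [0,1] → [0,2] → [0,3] → [1,3] → [1,4] → [2,4] → [3,4]
Cost: 8 + 6 + 9 + 1 + 1 + 8 + 2 + 2 = 37

37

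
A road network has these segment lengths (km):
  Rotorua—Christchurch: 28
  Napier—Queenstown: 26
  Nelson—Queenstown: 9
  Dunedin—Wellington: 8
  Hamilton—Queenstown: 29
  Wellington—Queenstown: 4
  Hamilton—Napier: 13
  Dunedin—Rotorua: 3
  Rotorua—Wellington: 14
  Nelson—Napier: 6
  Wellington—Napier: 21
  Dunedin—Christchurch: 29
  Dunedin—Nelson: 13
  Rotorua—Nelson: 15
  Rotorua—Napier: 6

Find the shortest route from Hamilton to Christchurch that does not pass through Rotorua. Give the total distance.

61

Checking several routes:
Hamilton→Napier→Queenstown→Wellington→Dunedin→Christchurch: 13 + 26 + 4 + 8 + 29 = 80
Hamilton→Napier→Nelson→Dunedin→Christchurch: 13 + 6 + 13 + 29 = 61
Hamilton→Queenstown→Wellington→Dunedin→Christchurch: 29 + 4 + 8 + 29 = 70
Hamilton→Queenstown→Nelson→Dunedin→Christchurch: 29 + 9 + 13 + 29 = 80
Hamilton→Napier→Nelson→Queenstown→Wellington→Dunedin→Christchurch: 13 + 6 + 9 + 4 + 8 + 29 = 69
Hamilton→Napier→Wellington→Dunedin→Christchurch: 13 + 21 + 8 + 29 = 71
The minimum is 61 km.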